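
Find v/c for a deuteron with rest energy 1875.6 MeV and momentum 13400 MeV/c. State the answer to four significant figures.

0.9903

pc/(mc²) = 13400/1875.6 = 7.1444 = βγ = β/√(1−β²).
So β² = x²/(1 + x²) with x = 7.1444: x² = 51.0425, β² = 51.0425/52.0425 = 0.980785, β = 0.9903.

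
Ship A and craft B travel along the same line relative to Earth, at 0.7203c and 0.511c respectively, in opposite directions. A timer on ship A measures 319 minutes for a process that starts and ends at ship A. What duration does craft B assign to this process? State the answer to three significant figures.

732 minutes

Transform ship A's velocity into craft B's frame: (0.7203 + 0.511)/(1 + 0.7203·0.511) = 1.2313/1.3680733, so the relative speed is 0.90002c.
γ for this relative speed: γ = 1/√(1 − 0.810036) = 2.2944.
The clock on ship A records proper time, so craft B measures Δt = γΔτ = 2.2944 × 319 = 732 minutes.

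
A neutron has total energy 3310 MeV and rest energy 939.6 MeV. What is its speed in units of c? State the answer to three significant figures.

γ = E/(mc²) = 3310/939.6 = 3.5228.
β = √(1 − 1/γ²) = √(1 − 0.0805794) = √0.9194206 = 0.959.

0.959c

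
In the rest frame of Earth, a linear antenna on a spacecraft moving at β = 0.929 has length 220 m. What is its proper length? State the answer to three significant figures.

γ = 1/√(1 − β²) = 1/√(1 − 0.863041) = 1/√0.136959 = 1/0.37008 = 2.7021.
Proper length: L₀ = γ·L = 2.7021 × 220 = 594 m.

594 m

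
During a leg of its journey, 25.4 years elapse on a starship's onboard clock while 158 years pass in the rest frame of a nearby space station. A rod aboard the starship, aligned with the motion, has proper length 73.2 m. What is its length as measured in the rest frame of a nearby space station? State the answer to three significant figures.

The time-dilation ratio gives γ = 158/25.4 = 6.22047.
The rod contracts by the same γ: 73.2 m / 6.22047 = 11.8 m.

11.8 m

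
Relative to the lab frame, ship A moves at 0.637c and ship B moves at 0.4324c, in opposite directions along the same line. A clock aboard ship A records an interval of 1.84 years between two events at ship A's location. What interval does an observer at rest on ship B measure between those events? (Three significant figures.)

3.38 years

Speed of ship A in ship B's frame: u = (v_A + v_B)/(1 + v_A v_B/c²) = (0.637 + 0.4324)/(1 + 0.637×0.4324) = 1.0694/1.2754388 = 0.83846; |u| = 0.83846c.
At |u| = 0.83846c, γ = (1 − 0.703015)^(−1/2) = 1.835.
The clock on ship A records proper time, so ship B measures Δt = γΔτ = 1.835 × 1.84 = 3.38 years.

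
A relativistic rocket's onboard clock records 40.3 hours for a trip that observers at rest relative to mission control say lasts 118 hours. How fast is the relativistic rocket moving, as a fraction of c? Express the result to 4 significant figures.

0.9399c

γ = Δt/Δτ = 118/40.3 = 2.928.
β = √(1 − 1/γ²) = √(1 − 0.116643) = √0.883357 = 0.9399.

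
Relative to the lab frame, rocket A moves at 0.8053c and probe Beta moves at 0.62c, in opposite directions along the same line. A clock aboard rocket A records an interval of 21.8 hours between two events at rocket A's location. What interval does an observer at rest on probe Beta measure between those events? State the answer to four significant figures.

The velocity of rocket A relative to probe Beta is (0.8053 + 0.62)c / (1 + 0.8053×0.62) = 0.95065c; relative speed 0.95065c.
At |u| = 0.95065c, γ = (1 − 0.903735)^(−1/2) = 3.223.
The clock on rocket A records proper time, so probe Beta measures Δt = γΔτ = 3.223 × 21.8 = 70.26 hours.

70.26 hours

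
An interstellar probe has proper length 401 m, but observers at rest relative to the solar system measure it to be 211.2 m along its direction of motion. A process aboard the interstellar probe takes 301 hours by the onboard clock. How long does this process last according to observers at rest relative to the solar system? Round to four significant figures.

571.5 hours

From L = L₀/γ: γ = 401/211.2 = 1.89867.
Δt = γΔτ = 1.89867 × 301 = 571.5 hours.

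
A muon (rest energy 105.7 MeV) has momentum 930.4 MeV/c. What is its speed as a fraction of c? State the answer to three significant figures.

βγ = pc/(mc²) = 930.4/105.7 = 8.8023.
Since γ² = 1 + (βγ)² = 78.4805, γ = √78.4805 = 8.85892, and β = (βγ)/γ = 8.8023/8.85892 = 0.994.

0.994c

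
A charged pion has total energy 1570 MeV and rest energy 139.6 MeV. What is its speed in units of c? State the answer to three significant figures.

0.996c

Total energy E = γmc² gives γ = 1570/139.6 = 11.246.
Hence β = √(1 − 1/γ²) = √(1 − 0.00790686) = √0.99209314 = 0.996.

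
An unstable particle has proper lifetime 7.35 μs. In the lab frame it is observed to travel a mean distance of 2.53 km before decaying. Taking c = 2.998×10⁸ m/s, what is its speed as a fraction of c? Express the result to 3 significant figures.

Let x = d/(cτ) = 2530 m / (2.998×10⁸ m/s × 7.350×10^-6 s) = 1.1482. Since d = βγcτ, x = βγ = β/√(1−β²).
Solving: β² = x²/(1+x²) = 1.31836/2.31836 = 0.568661, so β = 0.754.

0.754c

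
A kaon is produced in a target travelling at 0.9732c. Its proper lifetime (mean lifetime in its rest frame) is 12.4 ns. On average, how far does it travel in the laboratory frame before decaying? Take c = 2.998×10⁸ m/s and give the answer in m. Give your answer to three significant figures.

γ = 1/√(1 − β²) = 1/√(1 − 0.94711824) = 1/√0.05288176 = 1/0.22996 = 4.3486.
Lab-frame lifetime: Δt = γτ = 4.3486 × 12.4 ns = 53.923 ns.
Distance: d = vΔt = 0.9732 × 2.998×10⁸ m/s × 5.3923×10^-8 s = 15.7 m.

15.7 m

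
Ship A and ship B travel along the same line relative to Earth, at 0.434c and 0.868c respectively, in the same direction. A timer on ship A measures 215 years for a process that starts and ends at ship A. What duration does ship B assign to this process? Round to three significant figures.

Transform ship A's velocity into ship B's frame: (0.434 − 0.868)/(1 − 0.434·0.868) = −0.434/0.623288, so the relative speed is 0.69631c.
γ for this relative speed: γ = 1/√(1 − 0.484848) = 1.3933.
Ship A's interval is proper; time dilation gives Δt_B = γΔτ = 1.3933 × 215 years = 300 years.

300 years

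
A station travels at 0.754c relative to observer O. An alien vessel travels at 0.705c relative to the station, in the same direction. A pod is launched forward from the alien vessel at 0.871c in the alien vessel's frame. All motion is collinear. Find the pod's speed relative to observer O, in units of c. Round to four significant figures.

0.9967c

Apply u = (u'+v)/(1+u'v) twice. Pod in the station frame: (0.871+0.705)/(1+0.871·0.705) = 1.576/1.614055 = 0.97642c.
That velocity, transformed to the rest frame of observer O: (0.97642+0.754)/(1+0.97642·0.754) = 1.73042/1.73622068 = 0.99666c.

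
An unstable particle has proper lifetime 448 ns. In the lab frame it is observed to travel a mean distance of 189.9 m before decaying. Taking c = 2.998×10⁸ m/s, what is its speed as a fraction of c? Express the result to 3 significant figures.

Lab distance = (lab lifetime)·v = γτ·βc, so βγ = d/(cτ) = 189.9/(2.998×10⁸ × 4.480×10^-7) = 1.4139.
With βγ = 1.4139: γ² = 1 + (βγ)² = 2.99911, and β = (βγ)/γ = 1.4139/1.73179 = 0.816.

0.816c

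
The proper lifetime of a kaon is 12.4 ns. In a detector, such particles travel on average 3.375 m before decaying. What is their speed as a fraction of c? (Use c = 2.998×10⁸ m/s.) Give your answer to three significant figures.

0.672c

Lab distance = (lab lifetime)·v = γτ·βc, so βγ = d/(cτ) = 3.375/(2.998×10⁸ × 1.240×10^-8) = 0.90786.
With βγ = 0.90786: γ² = 1 + (βγ)² = 1.82421, and β = (βγ)/γ = 0.90786/1.35063 = 0.672.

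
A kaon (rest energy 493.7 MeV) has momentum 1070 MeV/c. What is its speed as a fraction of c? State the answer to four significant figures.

0.9080c

pc/(mc²) = 1070/493.7 = 2.1673 = βγ = β/√(1−β²).
So β² = x²/(1 + x²) with x = 2.1673: x² = 4.69719, β² = 4.69719/5.69719 = 0.824475, β = 0.9080.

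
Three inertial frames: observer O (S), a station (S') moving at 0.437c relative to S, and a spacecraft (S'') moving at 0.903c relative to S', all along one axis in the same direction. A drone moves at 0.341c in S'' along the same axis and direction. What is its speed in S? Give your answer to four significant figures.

0.9806c

First combine the drone and spacecraft (S''→S'): u₁ = (0.341 + 0.903)/(1 + 0.341×0.903) = 1.244/1.307923 = 0.95113.
Then combine with the station (S'→S): u = (0.95113 + 0.437)/(1 + 0.95113×0.437) = 1.38813/1.41564381 = 0.98056.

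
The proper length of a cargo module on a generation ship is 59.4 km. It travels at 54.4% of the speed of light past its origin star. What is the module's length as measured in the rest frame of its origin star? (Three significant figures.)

γ = 1/√(1 − β²) = 1/√(1 − 0.295936) = 1/√0.704064 = 1/0.839085 = 1.1918.
Along the direction of motion the measured length is L₀/γ = 59.4/1.1918 = 49.8 km.

49.8 km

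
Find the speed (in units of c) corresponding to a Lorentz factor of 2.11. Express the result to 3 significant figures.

0.881c

β = √(1 − 1/γ²) = √(1 − 1/4.4521) = √0.775387 = 0.881.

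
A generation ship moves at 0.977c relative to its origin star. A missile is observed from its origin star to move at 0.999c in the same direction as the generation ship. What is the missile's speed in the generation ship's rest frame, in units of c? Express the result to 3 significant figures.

0.918c

Transform to the generation ship's frame: u' = (u − v)/(1 − uv/c²).
u' = (0.999 − 0.977)/(1 − 0.999×0.977) = 0.022/0.023977 = 0.91755.
Speed in the generation ship's frame: 0.918c (in the same direction).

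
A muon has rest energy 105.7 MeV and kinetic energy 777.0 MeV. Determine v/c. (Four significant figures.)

0.9928

K = (γ−1)mc², so γ = 1 + 777.0/105.7 = 8.351.
Then v/c = √(1 − γ⁻²) = √(1 − 0.0143391) = √0.9856609 = 0.9928.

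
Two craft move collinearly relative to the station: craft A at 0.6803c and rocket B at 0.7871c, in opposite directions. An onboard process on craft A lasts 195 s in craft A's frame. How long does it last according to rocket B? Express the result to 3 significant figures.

662 s

Transform craft A's velocity into rocket B's frame: (0.6803 + 0.7871)/(1 + 0.6803·0.7871) = 1.4674/1.53546413, so the relative speed is 0.95567c.
At |u| = 0.95567c, γ = (1 − 0.913305)^(−1/2) = 3.3963.
The clock on craft A records proper time, so rocket B measures Δt = γΔτ = 3.3963 × 195 = 662 s.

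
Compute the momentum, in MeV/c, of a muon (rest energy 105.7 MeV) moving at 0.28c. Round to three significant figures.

With β = 0.28, γ = 1/√(1 − 0.28²) = 1/√0.9216 = 1.0417.
Momentum: p = γβ·mc = 1.0417 × 0.28 × 105.7 MeV/c = 30.8 MeV/c.

30.8 MeV/c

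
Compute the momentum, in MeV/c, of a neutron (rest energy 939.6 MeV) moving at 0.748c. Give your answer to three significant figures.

1060 MeV/c

Lorentz factor: γ = (1 − 0.559504)^(−1/2) = 1.5067.
Momentum: p = γβ·mc = 1.5067 × 0.748 × 939.6 MeV/c = 1060 MeV/c.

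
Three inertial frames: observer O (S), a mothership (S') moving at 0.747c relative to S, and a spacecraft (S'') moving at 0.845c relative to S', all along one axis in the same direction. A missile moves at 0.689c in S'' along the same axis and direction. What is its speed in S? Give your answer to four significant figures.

0.9955c

Compose velocities in two stages. Stage 1 (into S'): u₁ = (0.689+0.845)/(1+0.689×0.845) = 0.96953.
Stage 2 (into S): u = (0.96953+0.747)/(1+0.96953×0.747) = 0.99553, so the speed is 0.9955c.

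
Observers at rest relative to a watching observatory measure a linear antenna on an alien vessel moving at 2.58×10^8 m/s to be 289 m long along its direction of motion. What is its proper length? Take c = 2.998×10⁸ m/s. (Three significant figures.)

567 m

β = v/c = (2.58×10^8 m/s)/(2.998×10⁸ m/s) = 0.860574.
γ = 1/√(1 − β²) = 1/√(1 − 0.7405876) = 1/√0.2594124 = 1/0.509325 = 1.9634.
Proper length: L₀ = γ·L = 1.9634 × 289 = 567 m.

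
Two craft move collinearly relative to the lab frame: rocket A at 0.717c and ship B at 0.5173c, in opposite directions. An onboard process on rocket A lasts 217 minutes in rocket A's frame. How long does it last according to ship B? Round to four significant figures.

498.7 minutes

Speed of rocket A in ship B's frame: u = (v_A + v_B)/(1 + v_A v_B/c²) = (0.717 + 0.5173)/(1 + 0.717×0.5173) = 1.2343/1.3709041 = 0.90035; |u| = 0.90035c.
γ for this relative speed: γ = 1/√(1 − 0.81063) = 2.298.
The clock on rocket A records proper time, so ship B measures Δt = γΔτ = 2.298 × 217 = 498.7 minutes.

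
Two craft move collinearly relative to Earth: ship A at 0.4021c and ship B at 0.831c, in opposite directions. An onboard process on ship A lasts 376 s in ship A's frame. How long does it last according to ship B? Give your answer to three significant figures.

Transform ship A's velocity into ship B's frame: (0.4021 + 0.831)/(1 + 0.4021·0.831) = 1.2331/1.3341451, so the relative speed is 0.92426c.
At |u| = 0.92426c, γ = (1 − 0.854257)^(−1/2) = 2.6194.
The clock on ship A records proper time, so ship B measures Δt = γΔτ = 2.6194 × 376 = 985 s.

985 s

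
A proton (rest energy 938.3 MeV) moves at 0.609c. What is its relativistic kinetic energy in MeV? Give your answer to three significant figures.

245 MeV

With β = 0.609, γ = 1/√(1 − 0.609²) = 1/√0.629119 = 1.26076.
Kinetic energy: K = (γ − 1)mc² = (1.26076 − 1) × 938.3 MeV = 0.26076 × 938.3 = 245 MeV.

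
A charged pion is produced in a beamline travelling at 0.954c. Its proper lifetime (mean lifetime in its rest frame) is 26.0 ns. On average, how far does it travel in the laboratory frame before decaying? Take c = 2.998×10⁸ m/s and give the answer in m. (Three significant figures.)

24.8 m

With β = 0.954, γ = 1/√(1 − 0.954²) = 1/√0.089884 = 3.3355.
Lab-frame lifetime: Δt = γτ = 3.3355 × 26.0 ns = 86.723 ns.
Distance: d = vΔt = 0.954 × 2.998×10⁸ m/s × 8.6723×10^-8 s = 24.8 m.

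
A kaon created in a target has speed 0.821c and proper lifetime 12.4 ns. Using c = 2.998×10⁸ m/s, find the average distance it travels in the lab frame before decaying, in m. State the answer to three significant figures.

5.35 m

With β = 0.821, γ = 1/√(1 − 0.821²) = 1/√0.325959 = 1.7515.
Lab-frame lifetime: Δt = γτ = 1.7515 × 12.4 ns = 21.719 ns.
Distance: d = vΔt = 0.821 × 2.998×10⁸ m/s × 2.1719×10^-8 s = 5.35 m.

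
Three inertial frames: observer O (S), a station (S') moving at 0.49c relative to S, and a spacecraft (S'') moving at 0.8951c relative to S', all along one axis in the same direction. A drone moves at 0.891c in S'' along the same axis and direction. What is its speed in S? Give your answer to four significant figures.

0.9978c

First combine the drone and spacecraft (S''→S'): u₁ = (0.891 + 0.8951)/(1 + 0.891×0.8951) = 1.7861/1.7975341 = 0.99364.
Then combine with the station (S'→S): u = (0.99364 + 0.49)/(1 + 0.99364×0.49) = 1.48364/1.4868836 = 0.99782.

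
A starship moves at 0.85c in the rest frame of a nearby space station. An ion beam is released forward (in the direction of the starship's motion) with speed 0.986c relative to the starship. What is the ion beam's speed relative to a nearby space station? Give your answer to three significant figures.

0.999c

In units of c, u = (u' + v)/(1 + u'v) with u' = 0.986 and v = 0.85.
Numerator: 0.986 + 0.85 = 1.836. Denominator: 1 + (0.986)(0.85) = 1.8381.
u = 1.836/1.8381 = 0.99886, so the speed is 0.999c.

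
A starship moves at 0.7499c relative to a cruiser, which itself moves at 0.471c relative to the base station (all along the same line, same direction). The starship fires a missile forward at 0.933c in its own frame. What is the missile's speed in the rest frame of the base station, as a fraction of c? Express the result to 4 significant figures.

0.9964c

Compose velocities in two stages. Stage 1 (into S'): u₁ = (0.933+0.7499)/(1+0.933×0.7499) = 0.99014.
Stage 2 (into S): u = (0.99014+0.471)/(1+0.99014×0.471) = 0.99644, so the speed is 0.9964c.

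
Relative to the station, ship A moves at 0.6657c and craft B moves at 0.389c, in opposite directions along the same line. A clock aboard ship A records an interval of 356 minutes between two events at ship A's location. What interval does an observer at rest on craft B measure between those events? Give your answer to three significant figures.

652 minutes

Transform ship A's velocity into craft B's frame: (0.6657 + 0.389)/(1 + 0.6657·0.389) = 1.0547/1.2589573, so the relative speed is 0.83776c.
γ for this relative speed: γ = 1/√(1 − 0.701842) = 1.8314.
The clock on ship A records proper time, so craft B measures Δt = γΔτ = 1.8314 × 356 = 652 minutes.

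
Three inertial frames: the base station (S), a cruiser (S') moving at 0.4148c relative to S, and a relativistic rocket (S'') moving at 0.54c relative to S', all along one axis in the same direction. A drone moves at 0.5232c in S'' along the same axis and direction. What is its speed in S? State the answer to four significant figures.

0.9255c

Apply u = (u'+v)/(1+u'v) twice. Drone in the cruiser frame: (0.5232+0.54)/(1+0.5232·0.54) = 1.0632/1.282528 = 0.82899c.
That velocity, transformed to the rest frame of the base station: (0.82899+0.4148)/(1+0.82899·0.4148) = 1.24379/1.343865052 = 0.92553c.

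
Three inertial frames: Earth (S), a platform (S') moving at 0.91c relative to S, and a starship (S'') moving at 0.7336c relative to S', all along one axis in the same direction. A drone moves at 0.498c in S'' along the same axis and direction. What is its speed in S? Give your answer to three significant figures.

First combine the drone and starship (S''→S'): u₁ = (0.498 + 0.7336)/(1 + 0.498×0.7336) = 1.2316/1.3653328 = 0.90205.
Then combine with the platform (S'→S): u = (0.90205 + 0.91)/(1 + 0.90205×0.91) = 1.81205/1.8208655 = 0.99516.

0.995c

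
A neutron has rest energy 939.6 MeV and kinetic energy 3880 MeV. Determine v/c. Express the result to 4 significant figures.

γ = 1 + K/(mc²) = 1 + 3880/939.6 = 5.1294.
β = √(1 − 1/γ²) = √(1 − 0.0380073) = √0.9619927 = 0.9808.

0.9808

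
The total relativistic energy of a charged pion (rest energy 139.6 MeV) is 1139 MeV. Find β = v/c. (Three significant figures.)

γ = E/(mc²) = 1139/139.6 = 8.159.
β = √(1 − 1/γ²) = √(1 − 0.0150219) = √0.9849781 = 0.992.

0.992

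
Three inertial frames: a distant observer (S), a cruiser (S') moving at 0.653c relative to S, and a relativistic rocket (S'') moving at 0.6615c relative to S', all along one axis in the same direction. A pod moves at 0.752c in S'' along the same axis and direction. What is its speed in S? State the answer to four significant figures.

0.9880c

Apply u = (u'+v)/(1+u'v) twice. Pod in the cruiser frame: (0.752+0.6615)/(1+0.752·0.6615) = 1.4135/1.497448 = 0.94394c.
That velocity, transformed to the rest frame of a distant observer: (0.94394+0.653)/(1+0.94394·0.653) = 1.59694/1.61639282 = 0.98797c.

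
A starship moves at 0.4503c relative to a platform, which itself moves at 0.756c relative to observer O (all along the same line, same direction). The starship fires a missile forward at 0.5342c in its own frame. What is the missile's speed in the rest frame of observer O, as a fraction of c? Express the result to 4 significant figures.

0.9685c

Apply u = (u'+v)/(1+u'v) twice. Missile in the platform frame: (0.5342+0.4503)/(1+0.5342·0.4503) = 0.9845/1.24055026 = 0.7936c.
That velocity, transformed to the rest frame of observer O: (0.7936+0.756)/(1+0.7936·0.756) = 1.5496/1.5999616 = 0.96852c.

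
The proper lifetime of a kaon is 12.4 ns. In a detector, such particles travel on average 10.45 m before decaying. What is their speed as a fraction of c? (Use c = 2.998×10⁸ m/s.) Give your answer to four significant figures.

0.9422c

Lab distance = (lab lifetime)·v = γτ·βc, so βγ = d/(cτ) = 10.45/(2.998×10⁸ × 1.240×10^-8) = 2.811.
With βγ = 2.811: γ² = 1 + (βγ)² = 8.90172, and β = (βγ)/γ = 2.811/2.98358 = 0.9422.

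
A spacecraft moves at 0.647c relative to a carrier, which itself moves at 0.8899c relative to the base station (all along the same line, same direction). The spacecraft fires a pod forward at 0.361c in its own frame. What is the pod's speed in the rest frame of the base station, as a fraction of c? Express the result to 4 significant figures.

0.9883c

First combine the pod and spacecraft (S''→S'): u₁ = (0.361 + 0.647)/(1 + 0.361×0.647) = 1.008/1.233567 = 0.81714.
Then combine with the carrier (S'→S): u = (0.81714 + 0.8899)/(1 + 0.81714×0.8899) = 1.70704/1.727172886 = 0.98834.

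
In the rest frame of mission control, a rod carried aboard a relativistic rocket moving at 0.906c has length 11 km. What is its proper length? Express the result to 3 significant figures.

With β = 0.906, γ = 1/√(1 − 0.906²) = 1/√0.179164 = 2.3625.
Proper length: L₀ = γ·L = 2.3625 × 11 = 26.0 km.

26.0 km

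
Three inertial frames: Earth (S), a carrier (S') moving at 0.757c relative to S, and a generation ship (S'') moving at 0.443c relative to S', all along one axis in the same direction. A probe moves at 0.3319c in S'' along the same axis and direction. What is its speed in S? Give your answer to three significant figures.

Apply u = (u'+v)/(1+u'v) twice. Probe in the carrier frame: (0.3319+0.443)/(1+0.3319·0.443) = 0.7749/1.1470317 = 0.67557c.
That velocity, transformed to the rest frame of Earth: (0.67557+0.757)/(1+0.67557·0.757) = 1.43257/1.51140649 = 0.94784c.

0.948c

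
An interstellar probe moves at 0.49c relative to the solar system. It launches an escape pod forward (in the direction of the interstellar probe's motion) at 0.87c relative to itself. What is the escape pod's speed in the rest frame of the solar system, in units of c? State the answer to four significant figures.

0.9535c

Relativistic velocity addition: u = (u' + v)/(1 + u'v/c²), with u' = 0.87c and v = 0.49c.
Numerator: 0.87 + 0.49 = 1.36. Denominator: 1 + (0.87)(0.49) = 1.4263.
u = 1.36/1.4263 = 0.95352, so the speed is 0.9535c.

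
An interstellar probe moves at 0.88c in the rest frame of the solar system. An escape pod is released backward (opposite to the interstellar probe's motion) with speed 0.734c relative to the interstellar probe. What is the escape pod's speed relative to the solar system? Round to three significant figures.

0.412c

In units of c, u = (u' + v)/(1 + u'v) with u' = −0.734 and v = 0.88.
Numerator: −0.734 + 0.88 = 0.146. Denominator: 1 + (−0.734)(0.88) = 0.35408.
u = 0.146/0.35408 = 0.41234, so the speed is 0.412c.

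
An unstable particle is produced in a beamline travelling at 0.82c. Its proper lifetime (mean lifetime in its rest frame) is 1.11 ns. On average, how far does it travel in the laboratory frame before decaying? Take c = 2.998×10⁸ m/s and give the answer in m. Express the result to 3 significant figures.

0.477 m

γ = 1/√(1 − β²) = 1/√(1 − 0.6724) = 1/√0.3276 = 1/0.572364 = 1.7471.
Lab-frame lifetime: Δt = γτ = 1.7471 × 1.11 ns = 1.9393 ns.
Distance: d = vΔt = 0.82 × 2.998×10⁸ m/s × 1.9393×10^-9 s = 0.477 m.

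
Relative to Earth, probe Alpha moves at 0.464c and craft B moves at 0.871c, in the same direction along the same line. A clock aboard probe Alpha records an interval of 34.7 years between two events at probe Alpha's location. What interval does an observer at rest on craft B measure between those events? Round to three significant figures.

47.5 years

Speed of probe Alpha in craft B's frame: u = (v_A − v_B)/(1 − v_A v_B/c²) = (0.464 − 0.871)/(1 − 0.464×0.871) = −0.407/0.595856 = −0.68305; |u| = 0.68305c.
At |u| = 0.68305c, γ = (1 − 0.466557)^(−1/2) = 1.3692.
Probe Alpha's interval is proper; time dilation gives Δt_B = γΔτ = 1.3692 × 34.7 years = 47.5 years.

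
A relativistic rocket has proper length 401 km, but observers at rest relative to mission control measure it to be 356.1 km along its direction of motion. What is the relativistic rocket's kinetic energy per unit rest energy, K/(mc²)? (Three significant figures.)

0.126

From L = L₀/γ: γ = 401/356.1 = 1.12609.
Since K = (γ−1)mc², K/(mc²) = 1.12609 − 1 = 0.126.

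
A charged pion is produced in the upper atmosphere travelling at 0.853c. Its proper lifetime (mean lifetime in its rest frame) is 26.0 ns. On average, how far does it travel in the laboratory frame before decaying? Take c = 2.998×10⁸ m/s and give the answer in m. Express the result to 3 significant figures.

12.7 m

β² = 0.727609, so γ = 1/√0.272391 = 1.916.
Lab-frame lifetime: Δt = γτ = 1.916 × 26.0 ns = 49.816 ns.
Distance: d = vΔt = 0.853 × 2.998×10⁸ m/s × 4.9816×10^-8 s = 12.7 m.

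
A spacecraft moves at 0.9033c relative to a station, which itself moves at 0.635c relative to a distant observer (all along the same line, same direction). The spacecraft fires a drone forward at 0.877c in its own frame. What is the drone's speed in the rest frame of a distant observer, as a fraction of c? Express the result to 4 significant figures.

First combine the drone and spacecraft (S''→S'): u₁ = (0.877 + 0.9033)/(1 + 0.877×0.9033) = 1.7803/1.7921941 = 0.99336.
Then combine with the station (S'→S): u = (0.99336 + 0.635)/(1 + 0.99336×0.635) = 1.62836/1.6307836 = 0.99851.

0.9985c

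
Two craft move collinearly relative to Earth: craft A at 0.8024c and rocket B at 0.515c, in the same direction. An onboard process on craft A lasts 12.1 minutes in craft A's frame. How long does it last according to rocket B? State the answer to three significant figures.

13.9 minutes

Transform craft A's velocity into rocket B's frame: (0.8024 − 0.515)/(1 − 0.8024·0.515) = 0.2874/0.586764, so the relative speed is 0.48981c.
At |u| = 0.48981c, γ = (1 − 0.239914)^(−1/2) = 1.147.
Craft A's interval is proper; time dilation gives Δt_B = γΔτ = 1.147 × 12.1 minutes = 13.9 minutes.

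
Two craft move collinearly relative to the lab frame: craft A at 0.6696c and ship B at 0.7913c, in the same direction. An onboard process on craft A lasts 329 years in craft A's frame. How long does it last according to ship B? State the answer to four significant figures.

The velocity of craft A relative to ship B is (0.6696 − 0.7913)c / (1 − 0.6696×0.7913) = −0.25886c; relative speed 0.25886c.
At |u| = 0.25886c, γ = (1 − 0.0670085)^(−1/2) = 1.0353.
The clock on craft A records proper time, so ship B measures Δt = γΔτ = 1.0353 × 329 = 340.6 years.

340.6 years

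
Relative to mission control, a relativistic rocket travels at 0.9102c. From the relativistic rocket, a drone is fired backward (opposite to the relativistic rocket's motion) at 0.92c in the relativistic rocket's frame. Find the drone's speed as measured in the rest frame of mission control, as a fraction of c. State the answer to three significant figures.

Relativistic velocity addition: u = (u' + v)/(1 + u'v/c²), with u' = −0.92c and v = 0.9102c.
Numerator: −0.92 + 0.9102 = −0.0098. Denominator: 1 + (−0.92)(0.9102) = 0.162616.
u = −0.0098/0.162616 = −0.060265, so the speed is 0.0603c.

0.0603c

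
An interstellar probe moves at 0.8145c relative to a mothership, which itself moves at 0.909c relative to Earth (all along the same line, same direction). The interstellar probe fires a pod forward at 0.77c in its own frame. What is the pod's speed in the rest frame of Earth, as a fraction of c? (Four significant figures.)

0.9987c

Apply u = (u'+v)/(1+u'v) twice. Pod in the mothership frame: (0.77+0.8145)/(1+0.77·0.8145) = 1.5845/1.627165 = 0.97378c.
That velocity, transformed to the rest frame of Earth: (0.97378+0.909)/(1+0.97378·0.909) = 1.88278/1.88516602 = 0.99873c.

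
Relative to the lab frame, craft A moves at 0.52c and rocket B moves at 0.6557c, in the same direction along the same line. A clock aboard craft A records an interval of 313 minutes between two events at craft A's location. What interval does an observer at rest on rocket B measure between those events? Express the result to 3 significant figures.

Transform craft A's velocity into rocket B's frame: (0.52 − 0.6557)/(1 − 0.52·0.6557) = −0.1357/0.659036, so the relative speed is 0.20591c.
At |u| = 0.20591c, γ = (1 − 0.0423989)^(−1/2) = 1.0219.
Craft A's interval is proper; time dilation gives Δt_B = γΔτ = 1.0219 × 313 minutes = 320 minutes.

320 minutes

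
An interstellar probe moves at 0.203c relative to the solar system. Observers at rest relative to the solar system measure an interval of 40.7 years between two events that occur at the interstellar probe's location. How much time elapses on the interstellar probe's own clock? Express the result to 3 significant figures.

γ = 1/√(1 − β²) = 1/√(1 − 0.041209) = 1/√0.958791 = 1/0.979179 = 1.0213.
The interstellar probe's clock runs slow as seen from the solar system, so Δτ = Δt/γ = 40.7/1.0213 = 39.9 years.

39.9 years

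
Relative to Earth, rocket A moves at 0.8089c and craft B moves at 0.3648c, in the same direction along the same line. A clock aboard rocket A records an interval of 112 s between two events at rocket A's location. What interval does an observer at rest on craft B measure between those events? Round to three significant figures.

144 s

Speed of rocket A in craft B's frame: u = (v_A − v_B)/(1 − v_A v_B/c²) = (0.8089 − 0.3648)/(1 − 0.8089×0.3648) = 0.4441/0.70491328 = 0.63001; |u| = 0.63001c.
At |u| = 0.63001c, γ = (1 − 0.396913)^(−1/2) = 1.2877.
The clock on rocket A records proper time, so craft B measures Δt = γΔτ = 1.2877 × 112 = 144 s.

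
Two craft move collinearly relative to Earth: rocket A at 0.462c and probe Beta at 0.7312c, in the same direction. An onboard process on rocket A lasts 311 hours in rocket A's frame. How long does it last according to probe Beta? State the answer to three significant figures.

340 hours

Transform rocket A's velocity into probe Beta's frame: (0.462 − 0.7312)/(1 − 0.462·0.7312) = −0.2692/0.6621856, so the relative speed is 0.40653c.
At |u| = 0.40653c, γ = (1 − 0.165267)^(−1/2) = 1.0945.
Rocket A's interval is proper; time dilation gives Δt_B = γΔτ = 1.0945 × 311 hours = 340 hours.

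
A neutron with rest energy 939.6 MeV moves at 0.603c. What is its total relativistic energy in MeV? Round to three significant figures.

1180 MeV

γ = 1/√(1 − β²) = 1/√(1 − 0.363609) = 1/√0.636391 = 1/0.797741 = 1.2535.
Total energy: E = γmc² = 1.2535 × 939.6 MeV = 1180 MeV.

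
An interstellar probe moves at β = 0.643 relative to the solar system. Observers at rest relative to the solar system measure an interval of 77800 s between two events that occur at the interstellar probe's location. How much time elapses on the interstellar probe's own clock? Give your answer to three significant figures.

59600 s

γ = 1/√(1 − β²) = 1/√(1 − 0.413449) = 1/√0.586551 = 1/0.765866 = 1.3057.
The moving clock records proper time: Δτ = Δt/γ = 77800/1.3057 = 59600 s.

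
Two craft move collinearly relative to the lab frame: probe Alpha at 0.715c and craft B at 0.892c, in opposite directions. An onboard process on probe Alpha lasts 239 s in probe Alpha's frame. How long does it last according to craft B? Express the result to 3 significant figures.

1240 s

Transform probe Alpha's velocity into craft B's frame: (0.715 + 0.892)/(1 + 0.715·0.892) = 1.607/1.63778, so the relative speed is 0.98121c.
γ for this relative speed: γ = 1/√(1 − 0.962773) = 5.1829.
Probe Alpha's interval is proper; time dilation gives Δt_B = γΔτ = 5.1829 × 239 s = 1240 s.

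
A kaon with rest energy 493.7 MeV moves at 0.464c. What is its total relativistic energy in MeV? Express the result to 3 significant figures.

Lorentz factor: γ = (1 − 0.215296)^(−1/2) = 1.1289.
Total energy: E = γmc² = 1.1289 × 493.7 MeV = 557 MeV.

557 MeV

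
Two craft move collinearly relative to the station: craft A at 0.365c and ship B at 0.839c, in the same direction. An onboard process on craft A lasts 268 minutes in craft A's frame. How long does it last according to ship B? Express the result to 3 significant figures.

Speed of craft A in ship B's frame: u = (v_A − v_B)/(1 − v_A v_B/c²) = (0.365 − 0.839)/(1 − 0.365×0.839) = −0.474/0.693765 = −0.68323; |u| = 0.68323c.
At |u| = 0.68323c, γ = (1 − 0.466803)^(−1/2) = 1.3695.
The clock on craft A records proper time, so ship B measures Δt = γΔτ = 1.3695 × 268 = 367 minutes.

367 minutes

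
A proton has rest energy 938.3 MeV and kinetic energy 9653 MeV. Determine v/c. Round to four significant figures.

K = (γ−1)mc², so γ = 1 + 9653/938.3 = 11.288.
Then v/c = √(1 − γ⁻²) = √(1 − 0.00784813) = √0.99215187 = 0.9961.

0.9961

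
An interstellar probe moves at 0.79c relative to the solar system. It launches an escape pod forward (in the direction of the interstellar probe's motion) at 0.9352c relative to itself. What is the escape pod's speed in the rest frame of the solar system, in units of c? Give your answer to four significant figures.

0.9922c

In units of c, u = (u' + v)/(1 + u'v) with u' = 0.9352 and v = 0.79.
Numerator: 0.9352 + 0.79 = 1.7252. Denominator: 1 + (0.9352)(0.79) = 1.738808.
u = 1.7252/1.738808 = 0.99217, so the speed is 0.9922c.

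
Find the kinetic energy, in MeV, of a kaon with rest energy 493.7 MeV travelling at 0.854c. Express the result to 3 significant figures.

455 MeV

γ = 1/√(1 − β²) = 1/√(1 − 0.729316) = 1/√0.270684 = 1/0.520273 = 1.92207.
Kinetic energy: K = (γ − 1)mc² = (1.92207 − 1) × 493.7 MeV = 0.92207 × 493.7 = 455 MeV.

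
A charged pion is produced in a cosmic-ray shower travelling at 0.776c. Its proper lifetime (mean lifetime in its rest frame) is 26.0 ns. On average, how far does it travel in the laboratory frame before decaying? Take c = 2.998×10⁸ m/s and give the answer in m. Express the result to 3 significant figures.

9.59 m

With β = 0.776, γ = 1/√(1 − 0.776²) = 1/√0.397824 = 1.5855.
Lab-frame lifetime: Δt = γτ = 1.5855 × 26.0 ns = 41.223 ns.
Distance: d = vΔt = 0.776 × 2.998×10⁸ m/s × 4.1223×10^-8 s = 9.59 m.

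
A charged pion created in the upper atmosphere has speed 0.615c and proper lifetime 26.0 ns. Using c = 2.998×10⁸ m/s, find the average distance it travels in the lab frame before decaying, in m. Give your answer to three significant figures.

6.08 m

With β = 0.615, γ = 1/√(1 − 0.615²) = 1/√0.621775 = 1.2682.
Lab-frame lifetime: Δt = γτ = 1.2682 × 26.0 ns = 32.973 ns.
Distance: d = vΔt = 0.615 × 2.998×10⁸ m/s × 3.2973×10^-8 s = 6.08 m.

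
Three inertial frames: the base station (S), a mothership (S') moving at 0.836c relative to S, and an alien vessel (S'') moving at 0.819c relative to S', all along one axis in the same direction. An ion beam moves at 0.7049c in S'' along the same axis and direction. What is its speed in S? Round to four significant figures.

First combine the ion beam and alien vessel (S''→S'): u₁ = (0.7049 + 0.819)/(1 + 0.7049×0.819) = 1.5239/1.5773131 = 0.96614.
Then combine with the mothership (S'→S): u = (0.96614 + 0.836)/(1 + 0.96614×0.836) = 1.80214/1.80769304 = 0.99693.

0.9969c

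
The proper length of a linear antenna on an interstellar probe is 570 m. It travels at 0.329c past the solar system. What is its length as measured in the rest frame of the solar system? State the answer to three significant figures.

538 m

β² = 0.108241, so γ = 1/√0.891759 = 1.059.
Length contraction: L = L₀/γ = 570/1.059 = 538 m.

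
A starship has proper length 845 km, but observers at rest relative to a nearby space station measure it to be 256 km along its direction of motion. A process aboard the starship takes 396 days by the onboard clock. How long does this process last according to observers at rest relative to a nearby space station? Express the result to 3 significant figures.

1310 days

From L = L₀/γ: γ = 845/256 = 3.30078.
Δt = γΔτ = 3.30078 × 396 = 1310 days.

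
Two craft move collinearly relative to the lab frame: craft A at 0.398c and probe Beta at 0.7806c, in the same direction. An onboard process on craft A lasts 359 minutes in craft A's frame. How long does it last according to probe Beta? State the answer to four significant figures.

431.6 minutes

The velocity of craft A relative to probe Beta is (0.398 − 0.7806)c / (1 − 0.398×0.7806) = −0.55504c; relative speed 0.55504c.
At |u| = 0.55504c, γ = (1 − 0.308069)^(−1/2) = 1.2022.
Craft A's interval is proper; time dilation gives Δt_B = γΔτ = 1.2022 × 359 minutes = 431.6 minutes.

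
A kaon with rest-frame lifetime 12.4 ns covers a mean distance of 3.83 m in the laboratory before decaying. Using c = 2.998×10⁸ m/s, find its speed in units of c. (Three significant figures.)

d = βγcτ ⇒ βγ = d/(cτ) = 3.830 m / (3.71752 m) = 1.0303.
β = (βγ)/√(1+(βγ)²) = 1.0303/√2.06152 = 0.718.

0.718c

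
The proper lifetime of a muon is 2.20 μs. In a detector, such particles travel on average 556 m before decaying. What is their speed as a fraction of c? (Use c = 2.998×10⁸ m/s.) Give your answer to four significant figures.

0.6445c

d = βγcτ ⇒ βγ = d/(cτ) = 556.0 m / (659.56 m) = 0.84299.
β = (βγ)/√(1+(βγ)²) = 0.84299/√1.710632 = 0.6445.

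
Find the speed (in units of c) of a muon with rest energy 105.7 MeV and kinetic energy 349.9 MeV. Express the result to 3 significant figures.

γ = 1 + K/(mc²) = 1 + 349.9/105.7 = 4.3103.
β = √(1 − 1/γ²) = √(1 − 0.0538251) = √0.9461749 = 0.973.

0.973c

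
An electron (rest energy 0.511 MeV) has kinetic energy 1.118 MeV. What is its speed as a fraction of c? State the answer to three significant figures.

0.950c

γ = 1 + K/(mc²) = 1 + 1.118/0.511 = 3.1879.
β = √(1 − 1/γ²) = √(1 − 0.098399) = √0.901601 = 0.950.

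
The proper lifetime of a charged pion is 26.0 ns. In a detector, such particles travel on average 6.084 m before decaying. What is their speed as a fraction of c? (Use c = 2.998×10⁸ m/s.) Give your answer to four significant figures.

Lab distance = (lab lifetime)·v = γτ·βc, so βγ = d/(cτ) = 6.084/(2.998×10⁸ × 2.600×10^-8) = 0.78052.
With βγ = 0.78052: γ² = 1 + (βγ)² = 1.609211, and β = (βγ)/γ = 0.78052/1.26855 = 0.6153.

0.6153c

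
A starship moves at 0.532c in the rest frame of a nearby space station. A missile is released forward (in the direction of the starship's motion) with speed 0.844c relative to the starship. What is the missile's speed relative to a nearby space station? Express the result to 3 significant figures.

0.950c

In units of c, u = (u' + v)/(1 + u'v) with u' = 0.844 and v = 0.532.
Numerator: 0.844 + 0.532 = 1.376. Denominator: 1 + (0.844)(0.532) = 1.449008.
u = 1.376/1.449008 = 0.94962, so the speed is 0.950c.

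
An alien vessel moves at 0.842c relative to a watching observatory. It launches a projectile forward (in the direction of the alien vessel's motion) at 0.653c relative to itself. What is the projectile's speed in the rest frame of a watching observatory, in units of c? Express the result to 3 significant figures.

In units of c, u = (u' + v)/(1 + u'v) with u' = 0.653 and v = 0.842.
Numerator: 0.653 + 0.842 = 1.495. Denominator: 1 + (0.653)(0.842) = 1.549826.
u = 1.495/1.549826 = 0.96462, so the speed is 0.965c.

0.965c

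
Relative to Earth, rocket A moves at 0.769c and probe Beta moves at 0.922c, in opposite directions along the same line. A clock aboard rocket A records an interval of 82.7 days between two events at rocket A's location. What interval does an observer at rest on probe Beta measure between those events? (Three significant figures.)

571 days

Speed of rocket A in probe Beta's frame: u = (v_A + v_B)/(1 + v_A v_B/c²) = (0.769 + 0.922)/(1 + 0.769×0.922) = 1.691/1.709018 = 0.98946; |u| = 0.98946c.
γ for this relative speed: γ = 1/√(1 − 0.979031) = 6.9058.
The clock on rocket A records proper time, so probe Beta measures Δt = γΔτ = 6.9058 × 82.7 = 571 days.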